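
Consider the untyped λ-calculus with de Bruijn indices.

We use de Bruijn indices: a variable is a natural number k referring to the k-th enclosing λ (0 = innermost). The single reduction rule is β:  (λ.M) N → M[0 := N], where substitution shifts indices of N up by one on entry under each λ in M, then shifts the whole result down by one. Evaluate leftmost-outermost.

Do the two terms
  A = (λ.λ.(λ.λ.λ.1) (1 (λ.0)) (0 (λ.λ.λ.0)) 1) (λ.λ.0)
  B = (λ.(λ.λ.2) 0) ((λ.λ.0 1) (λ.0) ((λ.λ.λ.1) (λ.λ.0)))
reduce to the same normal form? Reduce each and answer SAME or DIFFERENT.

Answer: DIFFERENT — A ⇓ λ.0 (λ.λ.λ.0), B ⇓ λ.λ.λ.0

Working:
Term A:
  start: (λ.λ.(λ.λ.λ.1) (1 (λ.0)) (0 (λ.λ.λ.0)) 1) (λ.λ.0)
  step 1: λ.(λ.λ.λ.1) ((λ.λ.0) (λ.0)) (0 (λ.λ.λ.0)) (λ.λ.0)
  step 2: λ.(λ.λ.1) (0 (λ.λ.λ.0)) (λ.λ.0)
  step 3: λ.(λ.1 (λ.λ.λ.0)) (λ.λ.0)
  step 4: λ.0 (λ.λ.λ.0)

Term B:
  start: (λ.(λ.λ.2) 0) ((λ.λ.0 1) (λ.0) ((λ.λ.λ.1) (λ.λ.0)))
  step 1: (λ.λ.(λ.λ.0 1) (λ.0) ((λ.λ.λ.1) (λ.λ.0))) ((λ.λ.0 1) (λ.0) ((λ.λ.λ.1) (λ.λ.0)))
  step 2: λ.(λ.λ.0 1) (λ.0) ((λ.λ.λ.1) (λ.λ.0))
  step 3: λ.(λ.0 (λ.0)) ((λ.λ.λ.1) (λ.λ.0))
  step 4: λ.(λ.λ.λ.1) (λ.λ.0) (λ.0)
  step 5: λ.(λ.λ.1) (λ.0)
  step 6: λ.λ.λ.0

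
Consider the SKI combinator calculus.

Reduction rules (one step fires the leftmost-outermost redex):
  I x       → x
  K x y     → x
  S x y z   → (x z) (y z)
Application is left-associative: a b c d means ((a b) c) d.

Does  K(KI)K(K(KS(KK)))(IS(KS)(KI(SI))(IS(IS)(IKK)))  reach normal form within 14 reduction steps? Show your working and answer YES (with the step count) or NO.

Answer: YES — reaches normal form S(SS(KK)) in 11 ≤ 14 steps

Working:
  start: K(KI)K(K(KS(KK)))(IS(KS)(KI(SI))(IS(IS)(IKK)))
  [1] KI(K(KS(KK)))(IS(KS)(KI(SI))(IS(IS)(IKK)))
  [2] I(IS(KS)(KI(SI))(IS(IS)(IKK)))
  [3] IS(KS)(KI(SI))(IS(IS)(IKK))
  [4] S(KS)(KI(SI))(IS(IS)(IKK))
  [5] KS(IS(IS)(IKK))(KI(SI)(IS(IS)(IKK)))
  [6] S(KI(SI)(IS(IS)(IKK)))
  [7] S(I(IS(IS)(IKK)))
  [8] S(IS(IS)(IKK))
  [9] S(S(IS)(IKK))
  [10] S(SS(IKK))
  [11] S(SS(KK))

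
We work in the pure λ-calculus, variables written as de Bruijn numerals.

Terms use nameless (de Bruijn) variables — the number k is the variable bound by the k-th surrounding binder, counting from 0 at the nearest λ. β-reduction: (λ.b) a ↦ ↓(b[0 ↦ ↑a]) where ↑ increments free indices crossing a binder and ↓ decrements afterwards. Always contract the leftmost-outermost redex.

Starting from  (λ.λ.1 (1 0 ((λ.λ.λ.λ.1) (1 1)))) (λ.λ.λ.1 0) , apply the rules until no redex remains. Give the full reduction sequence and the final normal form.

Answer: normal form = λ.λ.λ.1 0  (in 2 steps)

Working:
  start: (λ.λ.1 (1 0 ((λ.λ.λ.λ.1) (1 1)))) (λ.λ.λ.1 0)
  →1  λ.(λ.λ.λ.1 0) ((λ.λ.λ.1 0) 0 ((λ.λ.λ.λ.1) ((λ.λ.λ.1 0) (λ.λ.λ.1 0))))
  →2  λ.λ.λ.1 0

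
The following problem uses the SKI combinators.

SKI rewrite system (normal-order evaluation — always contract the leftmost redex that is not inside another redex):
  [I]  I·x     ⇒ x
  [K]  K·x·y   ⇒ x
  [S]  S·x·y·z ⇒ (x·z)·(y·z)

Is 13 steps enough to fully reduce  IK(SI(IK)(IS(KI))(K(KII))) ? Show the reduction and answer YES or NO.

  start: IK(SI(IK)(IS(KI))(K(KII)))
  [1] K(SI(IK)(IS(KI))(K(KII)))
  [2] K(I(IS(KI))(IK(IS(KI)))(K(KII)))
  [3] K(IS(KI)(IK(IS(KI)))(K(KII)))
  [4] K(S(KI)(IK(IS(KI)))(K(KII)))
  [5] K(KI(K(KII))(IK(IS(KI))(K(KII))))
  [6] K(I(IK(IS(KI))(K(KII))))
  [7] K(IK(IS(KI))(K(KII)))
  [8] K(K(IS(KI))(K(KII)))
  [9] K(IS(KI))
  [10] K(S(KI))

Answer: YES — reaches normal form K(S(KI)) in 10 ≤ 13 steps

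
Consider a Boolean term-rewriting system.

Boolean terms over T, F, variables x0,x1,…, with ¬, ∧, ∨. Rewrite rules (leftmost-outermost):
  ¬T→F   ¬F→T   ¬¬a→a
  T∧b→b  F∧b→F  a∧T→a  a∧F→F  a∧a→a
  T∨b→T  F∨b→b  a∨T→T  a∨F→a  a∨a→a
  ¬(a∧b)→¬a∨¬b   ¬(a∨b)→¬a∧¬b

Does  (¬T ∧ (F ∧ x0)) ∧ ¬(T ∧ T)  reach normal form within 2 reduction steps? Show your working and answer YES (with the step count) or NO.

  start: (¬T ∧ (F ∧ x0)) ∧ ¬(T ∧ T)
  step 1: (F ∧ (F ∧ x0)) ∧ ¬(T ∧ T)
  step 2: F ∧ ¬(T ∧ T)

Answer: NO — after 2 steps the term is F ∧ ¬(T ∧ T), not yet normal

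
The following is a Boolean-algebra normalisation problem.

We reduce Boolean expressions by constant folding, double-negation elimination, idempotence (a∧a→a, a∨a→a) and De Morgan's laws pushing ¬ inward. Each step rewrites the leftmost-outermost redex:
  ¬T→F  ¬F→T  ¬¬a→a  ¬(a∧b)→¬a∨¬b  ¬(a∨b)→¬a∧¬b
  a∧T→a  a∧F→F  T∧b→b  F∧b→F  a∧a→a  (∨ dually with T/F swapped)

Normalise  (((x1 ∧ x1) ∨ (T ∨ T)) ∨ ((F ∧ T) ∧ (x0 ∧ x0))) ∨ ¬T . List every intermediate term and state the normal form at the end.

  start: (((x1 ∧ x1) ∨ (T ∨ T)) ∨ ((F ∧ T) ∧ (x0 ∧ x0))) ∨ ¬T
  step 1: ((x1 ∨ (T ∨ T)) ∨ ((F ∧ T) ∧ (x0 ∧ x0))) ∨ ¬T
  step 2: ((x1 ∨ T) ∨ ((F ∧ T) ∧ (x0 ∧ x0))) ∨ ¬T
  step 3: (T ∨ ((F ∧ T) ∧ (x0 ∧ x0))) ∨ ¬T
  step 4: T ∨ ¬T
  step 5: T

Answer: normal form = T  (in 5 steps)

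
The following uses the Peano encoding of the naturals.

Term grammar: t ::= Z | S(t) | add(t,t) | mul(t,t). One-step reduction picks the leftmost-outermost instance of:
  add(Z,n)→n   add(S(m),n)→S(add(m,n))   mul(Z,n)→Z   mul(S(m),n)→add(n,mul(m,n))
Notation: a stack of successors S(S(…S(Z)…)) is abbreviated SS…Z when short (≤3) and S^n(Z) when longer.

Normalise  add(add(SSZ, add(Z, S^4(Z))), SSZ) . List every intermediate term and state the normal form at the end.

  start: add(add(SSZ, add(Z, S^4(Z))), SSZ)
  →1  add(S(add(SZ, add(Z, S^4(Z)))), SSZ)
  →2  S(add(add(SZ, add(Z, S^4(Z))), SSZ))
  →3  S(add(S(add(Z, add(Z, S^4(Z)))), SSZ))
  →4  S(S(add(add(Z, add(Z, S^4(Z))), SSZ)))
  →5  S(S(add(add(Z, S^4(Z)), SSZ)))
  →6  S(S(add(S^4(Z), SSZ)))
  →7  S(S(S(add(SSSZ, SSZ))))
  →8  S(S(S(S(add(SSZ, SSZ)))))
  →9  S(S(S(S(S(add(SZ, SSZ))))))
  →10  S(S(S(S(S(S(add(Z, SSZ)))))))
  →11  S^8(Z)

Answer: normal form = S^8(Z)  (in 11 steps)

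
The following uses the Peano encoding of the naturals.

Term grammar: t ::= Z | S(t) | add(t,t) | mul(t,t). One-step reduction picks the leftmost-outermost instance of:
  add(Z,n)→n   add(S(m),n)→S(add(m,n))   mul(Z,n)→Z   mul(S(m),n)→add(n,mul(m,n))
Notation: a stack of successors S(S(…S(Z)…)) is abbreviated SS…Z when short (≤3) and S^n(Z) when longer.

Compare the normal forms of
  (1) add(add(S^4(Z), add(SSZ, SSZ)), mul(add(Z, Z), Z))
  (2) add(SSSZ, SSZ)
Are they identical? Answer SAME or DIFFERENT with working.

Term A:
  start: add(add(S^4(Z), add(SSZ, SSZ)), mul(add(Z, Z), Z))
  step 1: add(S(add(SSSZ, add(SSZ, SSZ))), mul(add(Z, Z), Z))
  step 2: S(add(add(SSSZ, add(SSZ, SSZ)), mul(add(Z, Z), Z)))
  step 3: S(add(S(add(SSZ, add(SSZ, SSZ))), mul(add(Z, Z), Z)))
  step 4: S(S(add(add(SSZ, add(SSZ, SSZ)), mul(add(Z, Z), Z))))
  step 5: S(S(add(S(add(SZ, add(SSZ, SSZ))), mul(add(Z, Z), Z))))
  step 6: S(S(S(add(add(SZ, add(SSZ, SSZ)), mul(add(Z, Z), Z)))))
  step 7: S(S(S(add(S(add(Z, add(SSZ, SSZ))), mul(add(Z, Z), Z)))))
  step 8: S(S(S(S(add(add(Z, add(SSZ, SSZ)), mul(add(Z, Z), Z))))))
  step 9: S(S(S(S(add(add(SSZ, SSZ), mul(add(Z, Z), Z))))))
  step 10: S(S(S(S(add(S(add(SZ, SSZ)), mul(add(Z, Z), Z))))))
  step 11: S(S(S(S(S(add(add(SZ, SSZ), mul(add(Z, Z), Z)))))))
  step 12: S(S(S(S(S(add(S(add(Z, SSZ)), mul(add(Z, Z), Z)))))))
  step 13: S(S(S(S(S(S(add(add(Z, SSZ), mul(add(Z, Z), Z))))))))
  step 14: S(S(S(S(S(S(add(SSZ, mul(add(Z, Z), Z))))))))
  step 15: S(S(S(S(S(S(S(add(SZ, mul(add(Z, Z), Z)))))))))
  step 16: S(S(S(S(S(S(S(S(add(Z, mul(add(Z, Z), Z))))))))))
  step 17: S(S(S(S(S(S(S(S(mul(add(Z, Z), Z)))))))))
  step 18: S(S(S(S(S(S(S(S(mul(Z, Z)))))))))
  step 19: S^8(Z)

Term B:
  start: add(SSSZ, SSZ)
  step 1: S(add(SSZ, SSZ))
  step 2: S(S(add(SZ, SSZ)))
  step 3: S(S(S(add(Z, SSZ))))
  step 4: S^5(Z)

Answer: DIFFERENT — A ⇓ S^8(Z), B ⇓ S^5(Z)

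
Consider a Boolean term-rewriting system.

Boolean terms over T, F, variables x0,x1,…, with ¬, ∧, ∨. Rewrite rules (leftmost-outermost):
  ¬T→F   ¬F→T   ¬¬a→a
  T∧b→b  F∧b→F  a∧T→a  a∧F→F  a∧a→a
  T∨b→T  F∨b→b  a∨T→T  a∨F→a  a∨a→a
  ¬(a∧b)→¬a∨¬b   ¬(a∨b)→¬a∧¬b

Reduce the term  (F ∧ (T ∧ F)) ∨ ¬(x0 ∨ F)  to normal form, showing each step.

Answer: normal form = ¬x0  (in 5 steps)

Reduction:
  start: (F ∧ (T ∧ F)) ∨ ¬(x0 ∨ F)
  →1  F ∨ ¬(x0 ∨ F)
  →2  ¬(x0 ∨ F)
  →3  ¬x0 ∧ ¬F
  →4  ¬x0 ∧ T
  →5  ¬x0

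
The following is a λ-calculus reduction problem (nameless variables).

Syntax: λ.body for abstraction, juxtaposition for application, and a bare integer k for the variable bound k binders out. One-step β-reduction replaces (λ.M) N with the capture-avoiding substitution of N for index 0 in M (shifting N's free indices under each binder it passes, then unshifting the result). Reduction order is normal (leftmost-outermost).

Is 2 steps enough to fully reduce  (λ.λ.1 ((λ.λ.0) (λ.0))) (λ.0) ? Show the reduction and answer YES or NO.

  start: (λ.λ.1 ((λ.λ.0) (λ.0))) (λ.0)
  step 1: λ.(λ.0) ((λ.λ.0) (λ.0))
  step 2: λ.(λ.λ.0) (λ.0)

Answer: NO — after 2 steps the term is λ.(λ.λ.0) (λ.0), not yet normal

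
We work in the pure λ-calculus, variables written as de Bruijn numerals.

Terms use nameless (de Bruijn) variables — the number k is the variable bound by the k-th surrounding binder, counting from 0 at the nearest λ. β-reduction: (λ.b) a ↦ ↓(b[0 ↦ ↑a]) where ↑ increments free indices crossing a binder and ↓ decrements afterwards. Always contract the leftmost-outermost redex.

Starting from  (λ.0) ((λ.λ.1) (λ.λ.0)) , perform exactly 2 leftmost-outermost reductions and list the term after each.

  start: (λ.0) ((λ.λ.1) (λ.λ.0))
  [1] (λ.λ.1) (λ.λ.0)
  [2] λ.λ.λ.0

Answer: after 2 steps: λ.λ.λ.0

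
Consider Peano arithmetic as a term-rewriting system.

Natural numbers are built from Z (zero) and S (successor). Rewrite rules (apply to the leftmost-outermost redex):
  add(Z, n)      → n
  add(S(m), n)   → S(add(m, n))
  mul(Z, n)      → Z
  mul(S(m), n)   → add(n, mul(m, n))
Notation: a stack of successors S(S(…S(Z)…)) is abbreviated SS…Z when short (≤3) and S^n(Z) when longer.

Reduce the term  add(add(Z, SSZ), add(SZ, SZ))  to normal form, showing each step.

  start: add(add(Z, SSZ), add(SZ, SZ))
  [1] add(SSZ, add(SZ, SZ))
  [2] S(add(SZ, add(SZ, SZ)))
  [3] S(S(add(Z, add(SZ, SZ))))
  [4] S(S(add(SZ, SZ)))
  [5] S(S(S(add(Z, SZ))))
  [6] S^4(Z)

Answer: normal form = S^4(Z)  (in 6 steps)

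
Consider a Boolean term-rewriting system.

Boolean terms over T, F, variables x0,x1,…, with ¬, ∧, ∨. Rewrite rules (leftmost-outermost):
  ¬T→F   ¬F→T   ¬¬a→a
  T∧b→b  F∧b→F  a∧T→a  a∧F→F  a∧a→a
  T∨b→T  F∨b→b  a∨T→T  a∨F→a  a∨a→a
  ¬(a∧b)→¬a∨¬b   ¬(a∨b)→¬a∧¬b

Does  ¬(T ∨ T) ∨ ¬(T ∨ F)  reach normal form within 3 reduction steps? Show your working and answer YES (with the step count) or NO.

Answer: NO — after 3 steps the term is F ∨ ¬(T ∨ F), not yet normal

Derivation:
  start: ¬(T ∨ T) ∨ ¬(T ∨ F)
  step 1: (¬T ∧ ¬T) ∨ ¬(T ∨ F)
  step 2: ¬T ∨ ¬(T ∨ F)
  step 3: F ∨ ¬(T ∨ F)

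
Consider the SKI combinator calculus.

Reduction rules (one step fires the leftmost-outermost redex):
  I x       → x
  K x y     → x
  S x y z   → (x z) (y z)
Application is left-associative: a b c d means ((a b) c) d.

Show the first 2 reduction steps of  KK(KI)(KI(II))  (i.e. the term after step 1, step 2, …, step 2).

Answer: after 2 steps: KI

Reduction:
  start: KK(KI)(KI(II))
  [1] K(KI(II))
  [2] KI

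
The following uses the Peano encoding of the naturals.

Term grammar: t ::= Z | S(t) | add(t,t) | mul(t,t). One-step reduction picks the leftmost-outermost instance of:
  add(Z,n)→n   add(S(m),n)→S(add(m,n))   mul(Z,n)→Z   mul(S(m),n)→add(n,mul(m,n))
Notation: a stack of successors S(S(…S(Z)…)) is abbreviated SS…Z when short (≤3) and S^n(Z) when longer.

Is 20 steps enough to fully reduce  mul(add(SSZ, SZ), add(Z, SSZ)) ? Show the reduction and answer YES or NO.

Answer: YES — reaches normal form S^6(Z) in 19 ≤ 20 steps

Working:
  start: mul(add(SSZ, SZ), add(Z, SSZ))
  [1] mul(S(add(SZ, SZ)), add(Z, SSZ))
  [2] add(add(Z, SSZ), mul(add(SZ, SZ), add(Z, SSZ)))
  [3] add(SSZ, mul(add(SZ, SZ), add(Z, SSZ)))
  [4] S(add(SZ, mul(add(SZ, SZ), add(Z, SSZ))))
  [5] S(S(add(Z, mul(add(SZ, SZ), add(Z, SSZ)))))
  [6] S(S(mul(add(SZ, SZ), add(Z, SSZ))))
  [7] S(S(mul(S(add(Z, SZ)), add(Z, SSZ))))
  [8] S(S(add(add(Z, SSZ), mul(add(Z, SZ), add(Z, SSZ)))))
  [9] S(S(add(SSZ, mul(add(Z, SZ), add(Z, SSZ)))))
  [10] S(S(S(add(SZ, mul(add(Z, SZ), add(Z, SSZ))))))
  [11] S(S(S(S(add(Z, mul(add(Z, SZ), add(Z, SSZ)))))))
  [12] S(S(S(S(mul(add(Z, SZ), add(Z, SSZ))))))
  [13] S(S(S(S(mul(SZ, add(Z, SSZ))))))
  [14] S(S(S(S(add(add(Z, SSZ), mul(Z, add(Z, SSZ)))))))
  [15] S(S(S(S(add(SSZ, mul(Z, add(Z, SSZ)))))))
  [16] S(S(S(S(S(add(SZ, mul(Z, add(Z, SSZ))))))))
  [17] S(S(S(S(S(S(add(Z, mul(Z, add(Z, SSZ)))))))))
  [18] S(S(S(S(S(S(mul(Z, add(Z, SSZ))))))))
  [19] S^6(Z)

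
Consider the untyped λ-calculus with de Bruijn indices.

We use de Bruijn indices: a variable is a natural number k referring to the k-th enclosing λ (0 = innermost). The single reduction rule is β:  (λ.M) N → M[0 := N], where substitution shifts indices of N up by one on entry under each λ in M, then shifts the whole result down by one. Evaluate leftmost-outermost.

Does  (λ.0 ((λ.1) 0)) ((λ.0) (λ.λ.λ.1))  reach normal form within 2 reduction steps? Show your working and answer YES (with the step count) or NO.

  start: (λ.0 ((λ.1) 0)) ((λ.0) (λ.λ.λ.1))
  [1] (λ.0) (λ.λ.λ.1) ((λ.(λ.0) (λ.λ.λ.1)) ((λ.0) (λ.λ.λ.1)))
  [2] (λ.λ.λ.1) ((λ.(λ.0) (λ.λ.λ.1)) ((λ.0) (λ.λ.λ.1)))

Answer: NO — after 2 steps the term is (λ.λ.λ.1) ((λ.(λ.0) (λ.λ.λ.1)) ((λ.0) (λ.λ.λ.1))), not yet normal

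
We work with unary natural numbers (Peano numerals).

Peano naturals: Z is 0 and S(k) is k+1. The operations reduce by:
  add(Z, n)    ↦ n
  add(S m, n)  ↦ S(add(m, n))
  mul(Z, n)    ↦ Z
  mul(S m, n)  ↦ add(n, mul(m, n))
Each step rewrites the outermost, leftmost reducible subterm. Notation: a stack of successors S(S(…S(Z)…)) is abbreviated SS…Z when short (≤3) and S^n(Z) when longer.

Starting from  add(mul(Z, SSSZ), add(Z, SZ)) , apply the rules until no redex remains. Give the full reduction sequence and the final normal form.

Answer: normal form = SZ  (in 3 steps)

Derivation:
  start: add(mul(Z, SSSZ), add(Z, SZ))
  step 1: add(Z, add(Z, SZ))
  step 2: add(Z, SZ)
  step 3: SZ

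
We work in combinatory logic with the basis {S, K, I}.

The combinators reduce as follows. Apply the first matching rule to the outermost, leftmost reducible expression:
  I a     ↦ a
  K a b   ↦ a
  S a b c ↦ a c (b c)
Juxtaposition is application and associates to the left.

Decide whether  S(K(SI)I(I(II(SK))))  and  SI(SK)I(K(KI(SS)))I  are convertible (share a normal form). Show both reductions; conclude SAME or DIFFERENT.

Term A:
  start: S(K(SI)I(I(II(SK))))
  step 1: S(SI(I(II(SK))))
  step 2: S(SI(II(SK)))
  step 3: S(SI(I(SK)))
  step 4: S(SI(SK))

Term B:
  start: SI(SK)I(K(KI(SS)))I
  step 1: II(SKI)(K(KI(SS)))I
  step 2: I(SKI)(K(KI(SS)))I
  step 3: SKI(K(KI(SS)))I
  step 4: K(K(KI(SS)))(I(K(KI(SS))))I
  step 5: K(KI(SS))I
  step 6: KI(SS)
  step 7: I

Answer: DIFFERENT — A ⇓ S(SI(SK)), B ⇓ I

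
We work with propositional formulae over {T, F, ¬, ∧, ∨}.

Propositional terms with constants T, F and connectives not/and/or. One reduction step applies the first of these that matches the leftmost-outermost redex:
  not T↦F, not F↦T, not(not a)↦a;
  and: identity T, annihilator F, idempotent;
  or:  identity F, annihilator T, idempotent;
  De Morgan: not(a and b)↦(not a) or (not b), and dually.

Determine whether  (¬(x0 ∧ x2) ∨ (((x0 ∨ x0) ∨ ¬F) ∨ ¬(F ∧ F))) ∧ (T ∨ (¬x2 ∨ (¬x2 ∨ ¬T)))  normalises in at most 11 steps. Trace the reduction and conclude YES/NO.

  start: (¬(x0 ∧ x2) ∨ (((x0 ∨ x0) ∨ ¬F) ∨ ¬(F ∧ F))) ∧ (T ∨ (¬x2 ∨ (¬x2 ∨ ¬T)))
  →1  ((¬x0 ∨ ¬x2) ∨ (((x0 ∨ x0) ∨ ¬F) ∨ ¬(F ∧ F))) ∧ (T ∨ (¬x2 ∨ (¬x2 ∨ ¬T)))
  →2  ((¬x0 ∨ ¬x2) ∨ ((x0 ∨ ¬F) ∨ ¬(F ∧ F))) ∧ (T ∨ (¬x2 ∨ (¬x2 ∨ ¬T)))
  →3  ((¬x0 ∨ ¬x2) ∨ ((x0 ∨ T) ∨ ¬(F ∧ F))) ∧ (T ∨ (¬x2 ∨ (¬x2 ∨ ¬T)))
  →4  ((¬x0 ∨ ¬x2) ∨ (T ∨ ¬(F ∧ F))) ∧ (T ∨ (¬x2 ∨ (¬x2 ∨ ¬T)))
  →5  ((¬x0 ∨ ¬x2) ∨ T) ∧ (T ∨ (¬x2 ∨ (¬x2 ∨ ¬T)))
  →6  T ∧ (T ∨ (¬x2 ∨ (¬x2 ∨ ¬T)))
  →7  T ∨ (¬x2 ∨ (¬x2 ∨ ¬T))
  →8  T

Answer: YES — reaches normal form T in 8 ≤ 11 steps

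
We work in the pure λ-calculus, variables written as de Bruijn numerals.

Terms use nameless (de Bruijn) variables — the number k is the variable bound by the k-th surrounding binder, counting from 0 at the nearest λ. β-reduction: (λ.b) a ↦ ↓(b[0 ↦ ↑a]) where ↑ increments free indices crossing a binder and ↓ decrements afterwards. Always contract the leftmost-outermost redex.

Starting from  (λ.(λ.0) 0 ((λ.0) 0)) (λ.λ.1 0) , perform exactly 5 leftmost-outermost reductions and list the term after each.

  start: (λ.(λ.0) 0 ((λ.0) 0)) (λ.λ.1 0)
  step 1: (λ.0) (λ.λ.1 0) ((λ.0) (λ.λ.1 0))
  step 2: (λ.λ.1 0) ((λ.0) (λ.λ.1 0))
  step 3: λ.(λ.0) (λ.λ.1 0) 0
  step 4: λ.(λ.λ.1 0) 0
  step 5: λ.λ.1 0

Answer: after 5 steps: λ.λ.1 0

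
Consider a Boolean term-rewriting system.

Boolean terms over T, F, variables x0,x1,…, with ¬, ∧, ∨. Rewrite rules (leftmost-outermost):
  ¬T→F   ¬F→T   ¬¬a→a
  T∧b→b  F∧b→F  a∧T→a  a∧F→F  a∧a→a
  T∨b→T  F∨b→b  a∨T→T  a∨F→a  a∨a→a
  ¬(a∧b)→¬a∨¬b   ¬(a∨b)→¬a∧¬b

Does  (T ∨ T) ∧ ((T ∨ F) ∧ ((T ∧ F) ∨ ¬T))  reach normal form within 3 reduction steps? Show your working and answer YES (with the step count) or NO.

  start: (T ∨ T) ∧ ((T ∨ F) ∧ ((T ∧ F) ∨ ¬T))
  [1] T ∧ ((T ∨ F) ∧ ((T ∧ F) ∨ ¬T))
  [2] (T ∨ F) ∧ ((T ∧ F) ∨ ¬T)
  [3] T ∧ ((T ∧ F) ∨ ¬T)

Answer: NO — after 3 steps the term is T ∧ ((T ∧ F) ∨ ¬T), not yet normal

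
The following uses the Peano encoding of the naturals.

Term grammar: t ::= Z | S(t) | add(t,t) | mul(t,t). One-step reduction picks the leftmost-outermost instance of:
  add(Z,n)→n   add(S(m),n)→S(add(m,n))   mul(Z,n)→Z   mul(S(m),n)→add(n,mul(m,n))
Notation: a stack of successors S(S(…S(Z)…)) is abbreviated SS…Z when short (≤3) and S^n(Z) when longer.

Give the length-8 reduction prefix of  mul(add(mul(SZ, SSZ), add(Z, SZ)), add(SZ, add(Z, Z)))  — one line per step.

Answer: after 8 steps: S(add(Z, mul(add(add(SZ, mul(Z, SSZ)), add(Z, SZ)), add(SZ, add(Z, Z)))))

Reduction:
  start: mul(add(mul(SZ, SSZ), add(Z, SZ)), add(SZ, add(Z, Z)))
  step 1: mul(add(add(SSZ, mul(Z, SSZ)), add(Z, SZ)), add(SZ, add(Z, Z)))
  step 2: mul(add(S(add(SZ, mul(Z, SSZ))), add(Z, SZ)), add(SZ, add(Z, Z)))
  step 3: mul(S(add(add(SZ, mul(Z, SSZ)), add(Z, SZ))), add(SZ, add(Z, Z)))
  step 4: add(add(SZ, add(Z, Z)), mul(add(add(SZ, mul(Z, SSZ)), add(Z, SZ)), add(SZ, add(Z, Z))))
  step 5: add(S(add(Z, add(Z, Z))), mul(add(add(SZ, mul(Z, SSZ)), add(Z, SZ)), add(SZ, add(Z, Z))))
  step 6: S(add(add(Z, add(Z, Z)), mul(add(add(SZ, mul(Z, SSZ)), add(Z, SZ)), add(SZ, add(Z, Z)))))
  step 7: S(add(add(Z, Z), mul(add(add(SZ, mul(Z, SSZ)), add(Z, SZ)), add(SZ, add(Z, Z)))))
  step 8: S(add(Z, mul(add(add(SZ, mul(Z, SSZ)), add(Z, SZ)), add(SZ, add(Z, Z)))))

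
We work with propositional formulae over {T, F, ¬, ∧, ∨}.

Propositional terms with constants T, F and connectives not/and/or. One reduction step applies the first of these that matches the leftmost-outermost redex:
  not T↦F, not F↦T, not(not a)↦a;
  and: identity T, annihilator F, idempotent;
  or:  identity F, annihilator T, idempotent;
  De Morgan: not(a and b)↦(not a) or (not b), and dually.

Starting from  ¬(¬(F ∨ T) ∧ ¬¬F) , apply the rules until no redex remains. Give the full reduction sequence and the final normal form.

  start: ¬(¬(F ∨ T) ∧ ¬¬F)
  [1] ¬¬(F ∨ T) ∨ ¬¬¬F
  [2] (F ∨ T) ∨ ¬¬¬F
  [3] T ∨ ¬¬¬F
  [4] T

Answer: normal form = T  (in 4 steps)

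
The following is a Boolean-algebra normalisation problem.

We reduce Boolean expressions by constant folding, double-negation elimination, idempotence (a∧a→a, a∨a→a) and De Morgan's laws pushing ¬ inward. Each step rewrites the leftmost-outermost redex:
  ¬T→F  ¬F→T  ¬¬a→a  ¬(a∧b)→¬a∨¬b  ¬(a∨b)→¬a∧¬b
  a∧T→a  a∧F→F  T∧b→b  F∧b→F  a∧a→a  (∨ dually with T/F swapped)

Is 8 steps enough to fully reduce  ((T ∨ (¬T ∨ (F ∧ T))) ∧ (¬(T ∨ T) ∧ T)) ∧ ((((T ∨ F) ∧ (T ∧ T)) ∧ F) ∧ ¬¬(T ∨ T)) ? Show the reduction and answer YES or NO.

Answer: YES — reaches normal form F in 7 ≤ 8 steps

Reduction:
  start: ((T ∨ (¬T ∨ (F ∧ T))) ∧ (¬(T ∨ T) ∧ T)) ∧ ((((T ∨ F) ∧ (T ∧ T)) ∧ F) ∧ ¬¬(T ∨ T))
  step 1: (T ∧ (¬(T ∨ T) ∧ T)) ∧ ((((T ∨ F) ∧ (T ∧ T)) ∧ F) ∧ ¬¬(T ∨ T))
  step 2: (¬(T ∨ T) ∧ T) ∧ ((((T ∨ F) ∧ (T ∧ T)) ∧ F) ∧ ¬¬(T ∨ T))
  step 3: ¬(T ∨ T) ∧ ((((T ∨ F) ∧ (T ∧ T)) ∧ F) ∧ ¬¬(T ∨ T))
  step 4: (¬T ∧ ¬T) ∧ ((((T ∨ F) ∧ (T ∧ T)) ∧ F) ∧ ¬¬(T ∨ T))
  step 5: ¬T ∧ ((((T ∨ F) ∧ (T ∧ T)) ∧ F) ∧ ¬¬(T ∨ T))
  step 6: F ∧ ((((T ∨ F) ∧ (T ∧ T)) ∧ F) ∧ ¬¬(T ∨ T))
  step 7: F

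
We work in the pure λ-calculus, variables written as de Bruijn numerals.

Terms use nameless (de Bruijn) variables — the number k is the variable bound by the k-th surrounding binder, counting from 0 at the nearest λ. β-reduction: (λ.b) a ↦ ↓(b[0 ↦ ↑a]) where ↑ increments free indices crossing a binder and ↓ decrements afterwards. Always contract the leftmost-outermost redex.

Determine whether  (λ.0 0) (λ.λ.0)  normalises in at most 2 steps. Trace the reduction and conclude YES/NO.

Answer: YES — reaches normal form λ.0 in 2 ≤ 2 steps

Reduction:
  start: (λ.0 0) (λ.λ.0)
  [1] (λ.λ.0) (λ.λ.0)
  [2] λ.0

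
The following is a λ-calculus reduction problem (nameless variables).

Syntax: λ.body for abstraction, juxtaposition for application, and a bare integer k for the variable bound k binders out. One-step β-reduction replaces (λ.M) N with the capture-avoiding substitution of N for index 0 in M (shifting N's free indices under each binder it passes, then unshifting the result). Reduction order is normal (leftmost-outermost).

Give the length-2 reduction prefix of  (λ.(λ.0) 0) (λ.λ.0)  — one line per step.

Answer: after 2 steps: λ.λ.0

Derivation:
  start: (λ.(λ.0) 0) (λ.λ.0)
  step 1: (λ.0) (λ.λ.0)
  step 2: λ.λ.0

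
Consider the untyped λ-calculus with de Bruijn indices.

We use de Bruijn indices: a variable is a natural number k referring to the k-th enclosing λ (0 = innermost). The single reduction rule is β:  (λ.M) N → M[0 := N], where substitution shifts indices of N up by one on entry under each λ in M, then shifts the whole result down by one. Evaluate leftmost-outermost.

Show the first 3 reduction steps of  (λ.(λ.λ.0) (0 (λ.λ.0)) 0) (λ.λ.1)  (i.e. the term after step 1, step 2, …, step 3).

  start: (λ.(λ.λ.0) (0 (λ.λ.0)) 0) (λ.λ.1)
  [1] (λ.λ.0) ((λ.λ.1) (λ.λ.0)) (λ.λ.1)
  [2] (λ.0) (λ.λ.1)
  [3] λ.λ.1

Answer: after 3 steps: λ.λ.1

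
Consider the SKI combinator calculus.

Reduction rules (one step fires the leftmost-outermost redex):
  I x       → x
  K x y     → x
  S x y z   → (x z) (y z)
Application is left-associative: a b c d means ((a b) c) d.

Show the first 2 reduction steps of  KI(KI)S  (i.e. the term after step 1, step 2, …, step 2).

  start: KI(KI)S
  [1] IS
  [2] S

Answer: after 2 steps: S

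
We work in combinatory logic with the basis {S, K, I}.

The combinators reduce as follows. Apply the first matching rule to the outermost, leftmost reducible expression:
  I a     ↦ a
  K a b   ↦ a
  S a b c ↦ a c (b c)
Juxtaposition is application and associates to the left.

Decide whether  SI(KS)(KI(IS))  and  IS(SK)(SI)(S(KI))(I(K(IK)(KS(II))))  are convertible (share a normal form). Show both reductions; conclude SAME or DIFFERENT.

Answer: DIFFERENT — A ⇓ S, B ⇓ K(S(KI)K)

Reduction:
Term A:
  start: SI(KS)(KI(IS))
  step 1: I(KI(IS))(KS(KI(IS)))
  step 2: KI(IS)(KS(KI(IS)))
  step 3: I(KS(KI(IS)))
  step 4: KS(KI(IS))
  step 5: S

Term B:
  start: IS(SK)(SI)(S(KI))(I(K(IK)(KS(II))))
  step 1: S(SK)(SI)(S(KI))(I(K(IK)(KS(II))))
  step 2: SK(S(KI))(SI(S(KI)))(I(K(IK)(KS(II))))
  step 3: K(SI(S(KI)))(S(KI)(SI(S(KI))))(I(K(IK)(KS(II))))
  step 4: SI(S(KI))(I(K(IK)(KS(II))))
  step 5: I(I(K(IK)(KS(II))))(S(KI)(I(K(IK)(KS(II)))))
  step 6: I(K(IK)(KS(II)))(S(KI)(I(K(IK)(KS(II)))))
  step 7: K(IK)(KS(II))(S(KI)(I(K(IK)(KS(II)))))
  step 8: IK(S(KI)(I(K(IK)(KS(II)))))
  step 9: K(S(KI)(I(K(IK)(KS(II)))))
  step 10: K(S(KI)(K(IK)(KS(II))))
  step 11: K(S(KI)(IK))
  step 12: K(S(KI)K)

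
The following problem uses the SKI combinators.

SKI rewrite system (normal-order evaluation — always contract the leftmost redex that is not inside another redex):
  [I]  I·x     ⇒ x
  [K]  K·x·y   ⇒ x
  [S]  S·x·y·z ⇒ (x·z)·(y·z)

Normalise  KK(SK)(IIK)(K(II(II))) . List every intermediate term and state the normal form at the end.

Answer: normal form = K  (in 4 steps)

Derivation:
  start: KK(SK)(IIK)(K(II(II)))
  →1  K(IIK)(K(II(II)))
  →2  IIK
  →3  IK
  →4  K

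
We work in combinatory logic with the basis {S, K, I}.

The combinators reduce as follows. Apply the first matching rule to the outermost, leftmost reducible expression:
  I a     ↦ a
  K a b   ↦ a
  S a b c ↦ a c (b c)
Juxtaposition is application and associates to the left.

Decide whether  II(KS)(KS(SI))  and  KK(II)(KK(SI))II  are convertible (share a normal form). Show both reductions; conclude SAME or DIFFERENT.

Answer: DIFFERENT — A ⇓ S, B ⇓ KI

Reduction:
Term A:
  start: II(KS)(KS(SI))
  [1] I(KS)(KS(SI))
  [2] KS(KS(SI))
  [3] S

Term B:
  start: KK(II)(KK(SI))II
  [1] K(KK(SI))II
  [2] KK(SI)I
  [3] KI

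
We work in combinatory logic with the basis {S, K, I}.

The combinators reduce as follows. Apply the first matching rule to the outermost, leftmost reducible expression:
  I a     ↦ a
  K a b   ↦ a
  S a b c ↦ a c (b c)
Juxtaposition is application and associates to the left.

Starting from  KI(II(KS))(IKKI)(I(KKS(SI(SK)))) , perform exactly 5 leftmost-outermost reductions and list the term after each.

  start: KI(II(KS))(IKKI)(I(KKS(SI(SK))))
  [1] I(IKKI)(I(KKS(SI(SK))))
  [2] IKKI(I(KKS(SI(SK))))
  [3] KKI(I(KKS(SI(SK))))
  [4] K(I(KKS(SI(SK))))
  [5] K(KKS(SI(SK)))

Answer: after 5 steps: K(KKS(SI(SK)))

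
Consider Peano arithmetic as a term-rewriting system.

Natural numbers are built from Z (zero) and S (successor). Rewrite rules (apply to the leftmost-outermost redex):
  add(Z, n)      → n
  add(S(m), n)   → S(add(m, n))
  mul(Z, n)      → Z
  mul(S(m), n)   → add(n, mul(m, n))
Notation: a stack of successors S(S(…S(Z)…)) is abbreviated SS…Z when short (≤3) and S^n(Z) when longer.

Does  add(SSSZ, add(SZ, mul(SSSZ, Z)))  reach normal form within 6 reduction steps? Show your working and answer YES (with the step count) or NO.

Answer: NO — after 6 steps the term is S(S(S(S(mul(SSSZ, Z))))), not yet normal

Derivation:
  start: add(SSSZ, add(SZ, mul(SSSZ, Z)))
  step 1: S(add(SSZ, add(SZ, mul(SSSZ, Z))))
  step 2: S(S(add(SZ, add(SZ, mul(SSSZ, Z)))))
  step 3: S(S(S(add(Z, add(SZ, mul(SSSZ, Z))))))
  step 4: S(S(S(add(SZ, mul(SSSZ, Z)))))
  step 5: S(S(S(S(add(Z, mul(SSSZ, Z))))))
  step 6: S(S(S(S(mul(SSSZ, Z)))))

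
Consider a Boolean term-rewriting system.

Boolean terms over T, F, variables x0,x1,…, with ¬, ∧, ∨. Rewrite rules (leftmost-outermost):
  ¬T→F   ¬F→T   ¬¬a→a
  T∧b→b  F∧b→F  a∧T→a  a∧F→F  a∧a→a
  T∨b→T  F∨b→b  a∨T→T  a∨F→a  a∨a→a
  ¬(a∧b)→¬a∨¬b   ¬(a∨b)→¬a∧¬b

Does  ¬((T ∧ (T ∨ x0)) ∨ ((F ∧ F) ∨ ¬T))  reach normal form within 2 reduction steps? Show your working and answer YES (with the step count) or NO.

Answer: NO — after 2 steps the term is (¬T ∨ ¬(T ∨ x0)) ∧ ¬((F ∧ F) ∨ ¬T), not yet normal

Derivation:
  start: ¬((T ∧ (T ∨ x0)) ∨ ((F ∧ F) ∨ ¬T))
  [1] ¬(T ∧ (T ∨ x0)) ∧ ¬((F ∧ F) ∨ ¬T)
  [2] (¬T ∨ ¬(T ∨ x0)) ∧ ¬((F ∧ F) ∨ ¬T)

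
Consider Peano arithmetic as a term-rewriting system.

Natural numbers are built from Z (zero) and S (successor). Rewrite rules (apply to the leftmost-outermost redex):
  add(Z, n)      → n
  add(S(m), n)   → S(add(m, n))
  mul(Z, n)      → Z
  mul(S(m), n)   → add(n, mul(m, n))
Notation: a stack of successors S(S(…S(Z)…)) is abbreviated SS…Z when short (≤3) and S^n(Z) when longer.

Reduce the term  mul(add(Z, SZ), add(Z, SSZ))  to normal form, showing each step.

Answer: normal form = SSZ  (in 7 steps)

Working:
  start: mul(add(Z, SZ), add(Z, SSZ))
  [1] mul(SZ, add(Z, SSZ))
  [2] add(add(Z, SSZ), mul(Z, add(Z, SSZ)))
  [3] add(SSZ, mul(Z, add(Z, SSZ)))
  [4] S(add(SZ, mul(Z, add(Z, SSZ))))
  [5] S(S(add(Z, mul(Z, add(Z, SSZ)))))
  [6] S(S(mul(Z, add(Z, SSZ))))
  [7] SSZ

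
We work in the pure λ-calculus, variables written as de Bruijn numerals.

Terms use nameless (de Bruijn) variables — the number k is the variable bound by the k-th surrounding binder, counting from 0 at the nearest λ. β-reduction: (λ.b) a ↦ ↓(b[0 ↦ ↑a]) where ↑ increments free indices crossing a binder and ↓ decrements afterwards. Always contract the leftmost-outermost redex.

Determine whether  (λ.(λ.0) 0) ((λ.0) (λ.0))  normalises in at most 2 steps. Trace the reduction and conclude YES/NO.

  start: (λ.(λ.0) 0) ((λ.0) (λ.0))
  [1] (λ.0) ((λ.0) (λ.0))
  [2] (λ.0) (λ.0)

Answer: NO — after 2 steps the term is (λ.0) (λ.0), not yet normal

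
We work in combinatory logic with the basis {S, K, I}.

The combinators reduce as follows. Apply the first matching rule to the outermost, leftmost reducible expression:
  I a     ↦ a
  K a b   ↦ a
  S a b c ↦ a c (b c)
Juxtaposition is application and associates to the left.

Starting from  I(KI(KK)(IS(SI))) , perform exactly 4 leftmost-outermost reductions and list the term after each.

  start: I(KI(KK)(IS(SI)))
  [1] KI(KK)(IS(SI))
  [2] I(IS(SI))
  [3] IS(SI)
  [4] S(SI)

Answer: after 4 steps: S(SI)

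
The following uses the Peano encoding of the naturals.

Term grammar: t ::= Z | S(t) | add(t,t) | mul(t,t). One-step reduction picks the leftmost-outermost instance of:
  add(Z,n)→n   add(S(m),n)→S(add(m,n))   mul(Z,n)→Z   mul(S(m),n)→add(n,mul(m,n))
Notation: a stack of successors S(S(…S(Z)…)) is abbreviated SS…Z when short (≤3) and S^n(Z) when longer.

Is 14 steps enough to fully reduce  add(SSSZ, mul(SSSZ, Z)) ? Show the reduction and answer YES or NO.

  start: add(SSSZ, mul(SSSZ, Z))
  →1  S(add(SSZ, mul(SSSZ, Z)))
  →2  S(S(add(SZ, mul(SSSZ, Z))))
  →3  S(S(S(add(Z, mul(SSSZ, Z)))))
  →4  S(S(S(mul(SSSZ, Z))))
  →5  S(S(S(add(Z, mul(SSZ, Z)))))
  →6  S(S(S(mul(SSZ, Z))))
  →7  S(S(S(add(Z, mul(SZ, Z)))))
  →8  S(S(S(mul(SZ, Z))))
  →9  S(S(S(add(Z, mul(Z, Z)))))
  →10  S(S(S(mul(Z, Z))))
  →11  SSSZ

Answer: YES — reaches normal form SSSZ in 11 ≤ 14 steps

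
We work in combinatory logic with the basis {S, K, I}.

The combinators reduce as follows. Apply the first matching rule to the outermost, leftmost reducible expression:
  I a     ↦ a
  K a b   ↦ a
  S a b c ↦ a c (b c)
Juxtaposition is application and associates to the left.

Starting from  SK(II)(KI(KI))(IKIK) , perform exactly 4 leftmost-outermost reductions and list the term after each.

  start: SK(II)(KI(KI))(IKIK)
  step 1: K(KI(KI))(II(KI(KI)))(IKIK)
  step 2: KI(KI)(IKIK)
  step 3: I(IKIK)
  step 4: IKIK

Answer: after 4 steps: IKIK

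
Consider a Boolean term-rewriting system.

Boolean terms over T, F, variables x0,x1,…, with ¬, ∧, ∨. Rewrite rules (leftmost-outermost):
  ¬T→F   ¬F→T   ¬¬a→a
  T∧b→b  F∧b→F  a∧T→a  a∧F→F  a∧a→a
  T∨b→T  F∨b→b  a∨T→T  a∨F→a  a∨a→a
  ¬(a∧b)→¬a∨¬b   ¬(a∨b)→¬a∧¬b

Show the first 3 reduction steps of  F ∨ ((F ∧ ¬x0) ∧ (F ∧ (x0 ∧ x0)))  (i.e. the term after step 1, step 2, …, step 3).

Answer: after 3 steps: F

Derivation:
  start: F ∨ ((F ∧ ¬x0) ∧ (F ∧ (x0 ∧ x0)))
  step 1: (F ∧ ¬x0) ∧ (F ∧ (x0 ∧ x0))
  step 2: F ∧ (F ∧ (x0 ∧ x0))
  step 3: F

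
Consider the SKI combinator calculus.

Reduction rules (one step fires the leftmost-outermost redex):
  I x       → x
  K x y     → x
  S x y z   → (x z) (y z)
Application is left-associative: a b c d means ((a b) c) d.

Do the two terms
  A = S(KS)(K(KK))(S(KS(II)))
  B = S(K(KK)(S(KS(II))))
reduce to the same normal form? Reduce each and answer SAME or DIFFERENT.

Answer: SAME — A ⇓ S(KK), B ⇓ S(KK)

Derivation:
Term A:
  start: S(KS)(K(KK))(S(KS(II)))
  [1] KS(S(KS(II)))(K(KK)(S(KS(II))))
  [2] S(K(KK)(S(KS(II))))
  [3] S(KK)

Term B:
  start: S(K(KK)(S(KS(II))))
  [1] S(KK)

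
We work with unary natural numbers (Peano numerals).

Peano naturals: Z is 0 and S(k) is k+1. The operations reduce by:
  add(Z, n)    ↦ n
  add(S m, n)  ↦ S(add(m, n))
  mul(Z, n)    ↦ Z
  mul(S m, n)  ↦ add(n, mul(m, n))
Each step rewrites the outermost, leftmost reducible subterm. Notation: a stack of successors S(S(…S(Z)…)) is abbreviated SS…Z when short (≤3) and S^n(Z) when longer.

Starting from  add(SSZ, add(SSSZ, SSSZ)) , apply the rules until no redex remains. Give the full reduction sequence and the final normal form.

  start: add(SSZ, add(SSSZ, SSSZ))
  →1  S(add(SZ, add(SSSZ, SSSZ)))
  →2  S(S(add(Z, add(SSSZ, SSSZ))))
  →3  S(S(add(SSSZ, SSSZ)))
  →4  S(S(S(add(SSZ, SSSZ))))
  →5  S(S(S(S(add(SZ, SSSZ)))))
  →6  S(S(S(S(S(add(Z, SSSZ))))))
  →7  S^8(Z)

Answer: normal form = S^8(Z)  (in 7 steps)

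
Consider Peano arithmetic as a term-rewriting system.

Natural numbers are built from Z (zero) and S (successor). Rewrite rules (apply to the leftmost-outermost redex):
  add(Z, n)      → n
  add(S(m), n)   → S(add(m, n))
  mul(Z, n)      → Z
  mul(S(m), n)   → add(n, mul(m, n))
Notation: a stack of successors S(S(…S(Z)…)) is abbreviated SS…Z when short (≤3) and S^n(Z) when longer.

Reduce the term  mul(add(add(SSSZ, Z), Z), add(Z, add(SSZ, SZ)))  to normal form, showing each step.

Answer: normal form = S^9(Z)  (in 36 steps)

Reduction:
  start: mul(add(add(SSSZ, Z), Z), add(Z, add(SSZ, SZ)))
  step 1: mul(add(S(add(SSZ, Z)), Z), add(Z, add(SSZ, SZ)))
  step 2: mul(S(add(add(SSZ, Z), Z)), add(Z, add(SSZ, SZ)))
  step 3: add(add(Z, add(SSZ, SZ)), mul(add(add(SSZ, Z), Z), add(Z, add(SSZ, SZ))))
  step 4: add(add(SSZ, SZ), mul(add(add(SSZ, Z), Z), add(Z, add(SSZ, SZ))))
  step 5: add(S(add(SZ, SZ)), mul(add(add(SSZ, Z), Z), add(Z, add(SSZ, SZ))))
  step 6: S(add(add(SZ, SZ), mul(add(add(SSZ, Z), Z), add(Z, add(SSZ, SZ)))))
  step 7: S(add(S(add(Z, SZ)), mul(add(add(SSZ, Z), Z), add(Z, add(SSZ, SZ)))))
  step 8: S(S(add(add(Z, SZ), mul(add(add(SSZ, Z), Z), add(Z, add(SSZ, SZ))))))
  step 9: S(S(add(SZ, mul(add(add(SSZ, Z), Z), add(Z, add(SSZ, SZ))))))
  step 10: S(S(S(add(Z, mul(add(add(SSZ, Z), Z), add(Z, add(SSZ, SZ)))))))
  step 11: S(S(S(mul(add(add(SSZ, Z), Z), add(Z, add(SSZ, SZ))))))
  step 12: S(S(S(mul(add(S(add(SZ, Z)), Z), add(Z, add(SSZ, SZ))))))
  step 13: S(S(S(mul(S(add(add(SZ, Z), Z)), add(Z, add(SSZ, SZ))))))
  step 14: S(S(S(add(add(Z, add(SSZ, SZ)), mul(add(add(SZ, Z), Z), add(Z, add(SSZ, SZ)))))))
  step 15: S(S(S(add(add(SSZ, SZ), mul(add(add(SZ, Z), Z), add(Z, add(SSZ, SZ)))))))
  step 16: S(S(S(add(S(add(SZ, SZ)), mul(add(add(SZ, Z), Z), add(Z, add(SSZ, SZ)))))))
  step 17: S(S(S(S(add(add(SZ, SZ), mul(add(add(SZ, Z), Z), add(Z, add(SSZ, SZ))))))))
  step 18: S(S(S(S(add(S(add(Z, SZ)), mul(add(add(SZ, Z), Z), add(Z, add(SSZ, SZ))))))))
  step 19: S(S(S(S(S(add(add(Z, SZ), mul(add(add(SZ, Z), Z), add(Z, add(SSZ, SZ)))))))))
  step 20: S(S(S(S(S(add(SZ, mul(add(add(SZ, Z), Z), add(Z, add(SSZ, SZ)))))))))
  step 21: S(S(S(S(S(S(add(Z, mul(add(add(SZ, Z), Z), add(Z, add(SSZ, SZ))))))))))
  step 22: S(S(S(S(S(S(mul(add(add(SZ, Z), Z), add(Z, add(SSZ, SZ)))))))))
  step 23: S(S(S(S(S(S(mul(add(S(add(Z, Z)), Z), add(Z, add(SSZ, SZ)))))))))
  step 24: S(S(S(S(S(S(mul(S(add(add(Z, Z), Z)), add(Z, add(SSZ, SZ)))))))))
  step 25: S(S(S(S(S(S(add(add(Z, add(SSZ, SZ)), mul(add(add(Z, Z), Z), add(Z, add(SSZ, SZ))))))))))
  step 26: S(S(S(S(S(S(add(add(SSZ, SZ), mul(add(add(Z, Z), Z), add(Z, add(SSZ, SZ))))))))))
  step 27: S(S(S(S(S(S(add(S(add(SZ, SZ)), mul(add(add(Z, Z), Z), add(Z, add(SSZ, SZ))))))))))
  step 28: S(S(S(S(S(S(S(add(add(SZ, SZ), mul(add(add(Z, Z), Z), add(Z, add(SSZ, SZ)))))))))))
  step 29: S(S(S(S(S(S(S(add(S(add(Z, SZ)), mul(add(add(Z, Z), Z), add(Z, add(SSZ, SZ)))))))))))
  step 30: S(S(S(S(S(S(S(S(add(add(Z, SZ), mul(add(add(Z, Z), Z), add(Z, add(SSZ, SZ))))))))))))
  step 31: S(S(S(S(S(S(S(S(add(SZ, mul(add(add(Z, Z), Z), add(Z, add(SSZ, SZ))))))))))))
  step 32: S(S(S(S(S(S(S(S(S(add(Z, mul(add(add(Z, Z), Z), add(Z, add(SSZ, SZ)))))))))))))
  step 33: S(S(S(S(S(S(S(S(S(mul(add(add(Z, Z), Z), add(Z, add(SSZ, SZ))))))))))))
  step 34: S(S(S(S(S(S(S(S(S(mul(add(Z, Z), add(Z, add(SSZ, SZ))))))))))))
  step 35: S(S(S(S(S(S(S(S(S(mul(Z, add(Z, add(SSZ, SZ))))))))))))
  step 36: S^9(Z)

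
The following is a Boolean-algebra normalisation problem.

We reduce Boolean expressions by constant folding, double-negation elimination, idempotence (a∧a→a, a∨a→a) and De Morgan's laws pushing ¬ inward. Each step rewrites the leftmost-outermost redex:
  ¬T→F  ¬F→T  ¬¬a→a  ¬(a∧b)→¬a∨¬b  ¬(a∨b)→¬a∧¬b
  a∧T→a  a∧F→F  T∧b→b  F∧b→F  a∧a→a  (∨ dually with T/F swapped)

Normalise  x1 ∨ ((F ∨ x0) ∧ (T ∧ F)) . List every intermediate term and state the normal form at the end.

Answer: normal form = x1  (in 4 steps)

Working:
  start: x1 ∨ ((F ∨ x0) ∧ (T ∧ F))
  step 1: x1 ∨ (x0 ∧ (T ∧ F))
  step 2: x1 ∨ (x0 ∧ F)
  step 3: x1 ∨ F
  step 4: x1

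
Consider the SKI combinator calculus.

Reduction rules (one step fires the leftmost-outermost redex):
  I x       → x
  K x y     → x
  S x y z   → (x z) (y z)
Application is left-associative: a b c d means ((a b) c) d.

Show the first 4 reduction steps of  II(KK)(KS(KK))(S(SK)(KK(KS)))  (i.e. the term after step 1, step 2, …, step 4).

Answer: after 4 steps: K(S(SK)K)

Working:
  start: II(KK)(KS(KK))(S(SK)(KK(KS)))
  [1] I(KK)(KS(KK))(S(SK)(KK(KS)))
  [2] KK(KS(KK))(S(SK)(KK(KS)))
  [3] K(S(SK)(KK(KS)))
  [4] K(S(SK)K)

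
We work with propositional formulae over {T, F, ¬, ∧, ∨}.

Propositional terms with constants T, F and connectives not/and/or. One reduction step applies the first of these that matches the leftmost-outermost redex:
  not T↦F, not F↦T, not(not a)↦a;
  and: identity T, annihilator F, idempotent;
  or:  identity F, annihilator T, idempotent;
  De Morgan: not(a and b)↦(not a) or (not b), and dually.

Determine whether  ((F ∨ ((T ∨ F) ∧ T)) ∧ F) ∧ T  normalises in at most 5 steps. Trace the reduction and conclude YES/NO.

  start: ((F ∨ ((T ∨ F) ∧ T)) ∧ F) ∧ T
  →1  (F ∨ ((T ∨ F) ∧ T)) ∧ F
  →2  F

Answer: YES — reaches normal form F in 2 ≤ 5 steps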